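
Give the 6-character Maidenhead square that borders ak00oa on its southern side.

AJ09ox

Latitude subsquare a = 0; −1 → -1, wraps to 23 = x, carry into square.
Latitude square 0; −1 → -1, wraps to 9, carry into field.
Latitude field K = 10; −1 → 9 = J.
The longitude characters are unchanged.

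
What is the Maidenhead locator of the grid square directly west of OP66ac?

Longitude subsquare a = 0; −1 → -1, wraps to 23 = x, carry into square.
Longitude square 6; −1 → 5.
The latitude characters are unchanged.

OP56xc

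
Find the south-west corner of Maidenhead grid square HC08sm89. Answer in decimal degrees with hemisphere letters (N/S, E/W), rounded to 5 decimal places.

61.46250° S, 38.43333° W

Field H=7, C=2: +7·20° lon, +2·10° lat → SW at lon -40°, lat -70°.
Square 0, 8: +0·2° lon, +8·1° lat → SW at lon -40°, lat -62°.
Subsquare s=18, m=12: +18·0.0833333° lon, +12·0.0416667° lat → SW at lon -38.5°, lat -61.5°.
Extended square 8, 9: +8·0.00833333° lon, +9·0.00416667° lat → SW at lon -38.4333°, lat -61.4625°.
latitude 61.46250° S, longitude 38.43333° W.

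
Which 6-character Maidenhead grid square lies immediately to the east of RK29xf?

RK39af

Longitude subsquare x = 23; +1 → 24, wraps to 0 = a, carry into square.
Longitude square 2; +1 → 3.
The latitude characters are unchanged.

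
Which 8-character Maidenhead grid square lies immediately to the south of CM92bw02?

CM92bw01

Latitude extended square 2; −1 → 1.
The longitude characters are unchanged.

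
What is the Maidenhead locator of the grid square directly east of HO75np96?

Longitude extended square 9; +1 → 10, wraps to 0, carry into subsquare.
Longitude subsquare n = 13; +1 → 14 = o.
The latitude characters are unchanged.

HO75op06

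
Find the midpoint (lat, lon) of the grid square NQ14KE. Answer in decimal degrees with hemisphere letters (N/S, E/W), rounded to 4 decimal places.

74.1875° N, 82.8750° E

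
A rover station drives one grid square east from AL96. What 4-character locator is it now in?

BL06

Longitude square 9; +1 → 10, wraps to 0, carry into field.
Longitude field A = 0; +1 → 1 = B.
The latitude characters are unchanged.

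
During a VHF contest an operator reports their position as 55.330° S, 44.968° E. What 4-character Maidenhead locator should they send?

LD24

Shift to the Maidenhead origin (180°W, 90°S): lon 224.97, lat 34.67.
Field: lon ⌊224.97/20⌋ = 11 → L; lat ⌊34.67/10⌋ = 3 → D.
Square: lon ⌊4.97/2⌋ = 2; lat ⌊4.67/1⌋ = 4.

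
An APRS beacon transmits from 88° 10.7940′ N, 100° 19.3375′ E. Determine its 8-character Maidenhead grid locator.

OR08de83

Shift to the Maidenhead origin (180°W, 90°S): lon 280.32229, lat 178.17990.
Field: 280.32229/20 → 14 → O, 178.17990/10 → 17 → R; chars OR.
Square: 0.32229/2 → 0, 8.17990/1 → 8; chars 08.
Subsquare: 0.32229/0.0833333 → 3 → d, 0.17990/0.0416667 → 4 → e; chars de.
Extended square: 0.07229/0.00833333 → 8, 0.01323/0.00416667 → 3; chars 83.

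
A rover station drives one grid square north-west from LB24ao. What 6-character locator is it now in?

LB14xp

Longitude subsquare a = 0; −1 → -1, wraps to 23 = x, carry into square.
Longitude square 2; −1 → 1.
Latitude subsquare o = 14; +1 → 15 = p.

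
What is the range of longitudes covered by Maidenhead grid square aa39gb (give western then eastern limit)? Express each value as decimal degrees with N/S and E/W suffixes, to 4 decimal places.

173.5000° W, 173.4167° W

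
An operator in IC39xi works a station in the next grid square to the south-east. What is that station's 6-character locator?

IC49ah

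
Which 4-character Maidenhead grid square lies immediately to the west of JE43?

JE33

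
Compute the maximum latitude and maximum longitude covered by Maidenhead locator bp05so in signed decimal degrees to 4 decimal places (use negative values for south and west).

65.6250, -158.4167

Field B=1, P=15: +1·20° lon, +15·10° lat → SW at lon -160°, lat 60°.
Square 0, 5: +0·2° lon, +5·1° lat → SW at lon -160°, lat 65°.
Subsquare s=18, o=14: +18·0.0833333° lon, +14·0.0416667° lat → SW at lon -158.5°, lat 65.5833°.
Cell spans 0.0833333° lon × 0.0416667° lat. NE corner is SW corner plus one full cell.
latitude 65.6250, longitude -158.4167.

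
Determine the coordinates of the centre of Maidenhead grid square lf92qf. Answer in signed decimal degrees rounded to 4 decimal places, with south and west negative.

Field L=11, F=5: +11·20° lon, +5·10° lat → SW at lon 40°, lat -40°.
Square 9, 2: +9·2° lon, +2·1° lat → SW at lon 58°, lat -38°.
Subsquare q=16, f=5: +16·0.0833333° lon, +5·0.0416667° lat → SW at lon 59.3333°, lat -37.7917°.
Cell spans 0.0833333° lon × 0.0416667° lat. Centre is SW corner plus half of each.
latitude -37.7708, longitude 59.3750.

-37.7708, 59.3750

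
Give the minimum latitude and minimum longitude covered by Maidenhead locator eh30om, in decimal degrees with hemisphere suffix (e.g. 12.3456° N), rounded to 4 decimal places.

Field E=4, H=7: +4·20° lon, +7·10° lat → SW at lon -100°, lat -20°.
Square 3, 0: +3·2° lon, +0·1° lat → SW at lon -94°, lat -20°.
Subsquare o=14, m=12: +14·0.0833333° lon, +12·0.0416667° lat → SW at lon -92.8333°, lat -19.5°.
latitude 19.5000° S, longitude 92.8333° W.

19.5000° S, 92.8333° W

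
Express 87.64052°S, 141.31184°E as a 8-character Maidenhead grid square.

QA02pi76

Offset from 180°W / 90°S: lon 321.31184°, lat 2.35948°.
Field: 321.31184/20 → 16 → Q, 2.35948/10 → 0 → A; chars QA.
Square: 1.31184/2 → 0, 2.35948/1 → 2; chars 02.
Subsquare: 1.31184/0.0833333 → 15 → p, 0.35948/0.0416667 → 8 → i; chars pi.
Extended square: 0.06184/0.00833333 → 7, 0.02615/0.00416667 → 6; chars 76.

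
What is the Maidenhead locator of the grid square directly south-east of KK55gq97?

KK55hq06

Longitude extended square 9; +1 → 10, wraps to 0, carry into subsquare.
Longitude subsquare g = 6; +1 → 7 = h.
Latitude extended square 7; −1 → 6.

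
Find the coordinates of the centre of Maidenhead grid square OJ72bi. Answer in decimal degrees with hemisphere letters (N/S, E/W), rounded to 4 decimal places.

Field O=14, J=9: +14·20° lon, +9·10° lat → SW at lon 100°, lat 0°.
Square 7, 2: +7·2° lon, +2·1° lat → SW at lon 114°, lat 2°.
Subsquare b=1, i=8: +1·0.0833333° lon, +8·0.0416667° lat → SW at lon 114.083°, lat 2.33333°.
Cell spans 0.0833333° lon × 0.0416667° lat. Centre is SW corner plus half of each.
latitude 2.3542° N, longitude 114.1250° E.

2.3542° N, 114.1250° E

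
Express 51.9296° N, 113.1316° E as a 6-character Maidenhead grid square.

Add 180° to longitude and 90° to latitude: 293.1316, 141.9296.
Field (20°×10°, letters A–R): lon ⌊293.1316/20⌋ = 14 → O; lat ⌊141.9296/10⌋ = 14 → O.
Square (2°×1°, digits 0–9): lon ⌊13.1316/2⌋ = 6; lat ⌊1.9296/1⌋ = 1.
Subsquare (5′×2.5′, letters a–x): lon ⌊1.1316/0.0833333⌋ = 13 → n; lat ⌊0.9296/0.0416667⌋ = 22 → w.

OO61nw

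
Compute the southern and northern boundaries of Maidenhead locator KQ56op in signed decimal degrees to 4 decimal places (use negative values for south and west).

Field K=10, Q=16: +10·20° lon, +16·10° lat → SW at lon 20°, lat 70°.
Square 5, 6: +5·2° lon, +6·1° lat → SW at lon 30°, lat 76°.
Subsquare o=14, p=15: +14·0.0833333° lon, +15·0.0416667° lat → SW at lon 31.1667°, lat 76.625°.
Cell spans 0.0833333° lon × 0.0416667° lat.
south 76.6250, north 76.6667.

76.6250, 76.6667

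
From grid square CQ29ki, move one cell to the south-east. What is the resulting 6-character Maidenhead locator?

CQ29lh

Longitude subsquare k = 10; +1 → 11 = l.
Latitude subsquare i = 8; −1 → 7 = h.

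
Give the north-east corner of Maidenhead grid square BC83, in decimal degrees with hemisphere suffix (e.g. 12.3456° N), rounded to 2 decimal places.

66.00° S, 142.00° W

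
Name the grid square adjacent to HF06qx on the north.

Latitude subsquare x = 23; +1 → 24, wraps to 0 = a, carry into square.
Latitude square 6; +1 → 7.
The longitude characters are unchanged.

HF07qa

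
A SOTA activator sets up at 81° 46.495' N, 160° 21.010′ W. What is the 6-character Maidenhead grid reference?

Offset from 180°W / 90°S: lon 19.6498°, lat 171.7749°.
Field: 19.6498/20 → 0 → A, 171.7749/10 → 17 → R; chars AR.
Square: 19.6498/2 → 9, 1.7749/1 → 1; chars 91.
Subsquare: 1.6498/0.0833333 → 19 → t, 0.7749/0.0416667 → 18 → s; chars ts.

AR91ts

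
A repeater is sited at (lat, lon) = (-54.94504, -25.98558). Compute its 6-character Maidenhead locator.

HD75ab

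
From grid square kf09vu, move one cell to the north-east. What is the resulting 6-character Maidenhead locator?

KF09wv

Longitude subsquare v = 21; +1 → 22 = w.
Latitude subsquare u = 20; +1 → 21 = v.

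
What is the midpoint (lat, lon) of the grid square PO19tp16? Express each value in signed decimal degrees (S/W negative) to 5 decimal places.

Field P=15, O=14: +15·20° lon, +14·10° lat → SW at lon 120°, lat 50°.
Square 1, 9: +1·2° lon, +9·1° lat → SW at lon 122°, lat 59°.
Subsquare t=19, p=15: +19·0.0833333° lon, +15·0.0416667° lat → SW at lon 123.583°, lat 59.625°.
Extended square 1, 6: +1·0.00833333° lon, +6·0.00416667° lat → SW at lon 123.592°, lat 59.65°.
Cell spans 0.00833333° lon × 0.00416667° lat. Centre is SW corner plus half of each.
latitude 59.65208, longitude 123.59583.

59.65208, 123.59583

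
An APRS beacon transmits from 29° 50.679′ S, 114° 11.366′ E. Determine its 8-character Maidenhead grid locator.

OG70cd27

Offset from 180°W / 90°S: lon 294.18943°, lat 60.15535°.
Field (20°×10°, letters A–R): 294.18943/20 → 14 → O, 60.15535/10 → 6 → G; chars OG.
Square (2°×1°, digits 0–9): 14.18943/2 → 7, 0.15535/1 → 0; chars 70.
Subsquare (5′×2.5′, letters a–x): 0.18943/0.0833333 → 2 → c, 0.15535/0.0416667 → 3 → d; chars cd.
Extended square (30″×15″, digits 0–9): 0.02277/0.00833333 → 2, 0.03035/0.00416667 → 7; chars 27.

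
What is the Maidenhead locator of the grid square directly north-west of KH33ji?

KH33ij

Longitude subsquare j = 9; −1 → 8 = i.
Latitude subsquare i = 8; +1 → 9 = j.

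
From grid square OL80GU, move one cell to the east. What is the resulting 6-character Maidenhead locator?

OL80hu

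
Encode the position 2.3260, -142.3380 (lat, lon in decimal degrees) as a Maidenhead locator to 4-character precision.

BJ82

Add 180° to longitude and 90° to latitude: 37.66, 92.33.
Field: lon ⌊37.66/20⌋ = 1 → B; lat ⌊92.33/10⌋ = 9 → J.
Square: lon ⌊17.66/2⌋ = 8; lat ⌊2.33/1⌋ = 2.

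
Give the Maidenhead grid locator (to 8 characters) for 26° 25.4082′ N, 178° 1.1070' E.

Offset from 180°W / 90°S: lon 358.01845°, lat 116.42347°.
Field: 358.01845/20 → 17 → R, 116.42347/10 → 11 → L; chars RL.
Square: 18.01845/2 → 9, 6.42347/1 → 6; chars 96.
Subsquare: 0.01845/0.0833333 → 0 → a, 0.42347/0.0416667 → 10 → k; chars ak.
Extended square: 0.01845/0.00833333 → 2, 0.00680/0.00416667 → 1; chars 21.

RL96ak21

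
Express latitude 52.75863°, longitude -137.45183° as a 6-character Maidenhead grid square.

CO12gs

Add 180° to longitude and 90° to latitude: 42.5482, 142.7586.
Field: 42.5482/20 → 2 → C, 142.7586/10 → 14 → O; chars CO.
Square: 2.5482/2 → 1, 2.7586/1 → 2; chars 12.
Subsquare: 0.5482/0.0833333 → 6 → g, 0.7586/0.0416667 → 18 → s; chars gs.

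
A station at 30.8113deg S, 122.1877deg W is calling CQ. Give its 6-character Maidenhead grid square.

CF89ve

Offset from 180°W / 90°S: lon 57.8123°, lat 59.1887°.
Field: lon ⌊57.8123/20⌋ = 2 → C; lat ⌊59.1887/10⌋ = 5 → F.
Square: lon ⌊17.8123/2⌋ = 8; lat ⌊9.1887/1⌋ = 9.
Subsquare: lon ⌊1.8123/0.0833333⌋ = 21 → v; lat ⌊0.1887/0.0416667⌋ = 4 → e.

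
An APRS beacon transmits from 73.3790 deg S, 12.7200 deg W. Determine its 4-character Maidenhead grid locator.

IB36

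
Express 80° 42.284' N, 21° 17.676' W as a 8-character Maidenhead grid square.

HR90iq49

Offset from 180°W / 90°S: lon 158.70540°, lat 170.70473°.
Field (20°×10°, letters A–R): lon ⌊158.70540/20⌋ = 7 → H; lat ⌊170.70473/10⌋ = 17 → R.
Square (2°×1°, digits 0–9): lon ⌊18.70540/2⌋ = 9; lat ⌊0.70473/1⌋ = 0.
Subsquare (5′×2.5′, letters a–x): lon ⌊0.70540/0.0833333⌋ = 8 → i; lat ⌊0.70473/0.0416667⌋ = 16 → q.
Extended square (30″×15″, digits 0–9): lon ⌊0.03873/0.00833333⌋ = 4; lat ⌊0.03807/0.00416667⌋ = 9.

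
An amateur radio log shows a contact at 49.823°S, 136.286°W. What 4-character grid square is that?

CE10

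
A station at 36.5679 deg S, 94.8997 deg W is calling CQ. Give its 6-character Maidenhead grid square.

EF23nk

Add 180° to longitude and 90° to latitude: 85.1003, 53.4321.
Field: lon ⌊85.1003/20⌋ = 4 → E; lat ⌊53.4321/10⌋ = 5 → F.
Square: lon ⌊5.1003/2⌋ = 2; lat ⌊3.4321/1⌋ = 3.
Subsquare: lon ⌊1.1003/0.0833333⌋ = 13 → n; lat ⌊0.4321/0.0416667⌋ = 10 → k.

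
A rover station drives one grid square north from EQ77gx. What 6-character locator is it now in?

EQ78ga

Latitude subsquare x = 23; +1 → 24, wraps to 0 = a, carry into square.
Latitude square 7; +1 → 8.
The longitude characters are unchanged.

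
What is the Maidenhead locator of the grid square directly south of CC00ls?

CC00lr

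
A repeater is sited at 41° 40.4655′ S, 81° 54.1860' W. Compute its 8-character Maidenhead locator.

EE98bh18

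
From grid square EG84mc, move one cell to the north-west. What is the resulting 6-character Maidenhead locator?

Longitude subsquare m = 12; −1 → 11 = l.
Latitude subsquare c = 2; +1 → 3 = d.

EG84ld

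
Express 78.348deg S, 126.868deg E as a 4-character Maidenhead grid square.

PB31

Offset from 180°W / 90°S: lon 306.87°, lat 11.65°.
Field: 306.87/20 → 15 → P, 11.65/10 → 1 → B; chars PB.
Square: 6.87/2 → 3, 1.65/1 → 1; chars 31.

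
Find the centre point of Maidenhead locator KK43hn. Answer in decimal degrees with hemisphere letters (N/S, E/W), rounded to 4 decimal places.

13.5625° N, 28.6250° E

Field K=10, K=10: +10·20° lon, +10·10° lat → SW at lon 20°, lat 10°.
Square 4, 3: +4·2° lon, +3·1° lat → SW at lon 28°, lat 13°.
Subsquare h=7, n=13: +7·0.0833333° lon, +13·0.0416667° lat → SW at lon 28.5833°, lat 13.5417°.
Cell spans 0.0833333° lon × 0.0416667° lat. Centre is SW corner plus half of each.
latitude 13.5625° N, longitude 28.6250° E.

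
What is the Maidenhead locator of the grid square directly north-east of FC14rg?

Longitude subsquare r = 17; +1 → 18 = s.
Latitude subsquare g = 6; +1 → 7 = h.

FC14sh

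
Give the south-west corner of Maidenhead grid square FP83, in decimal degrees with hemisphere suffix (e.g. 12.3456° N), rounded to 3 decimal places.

63.000° N, 64.000° W

Field F=5, P=15: +5·20° lon, +15·10° lat → SW at lon -80°, lat 60°.
Square 8, 3: +8·2° lon, +3·1° lat → SW at lon -64°, lat 63°.
latitude 63.000° N, longitude 64.000° W.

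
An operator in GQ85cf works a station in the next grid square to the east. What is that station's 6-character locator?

Longitude subsquare c = 2; +1 → 3 = d.
The latitude characters are unchanged.

GQ85df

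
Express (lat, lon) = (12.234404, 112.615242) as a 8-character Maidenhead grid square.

OK62hf36

Shift to the Maidenhead origin (180°W, 90°S): lon 292.61524, lat 102.23440.
Field: lon ⌊292.61524/20⌋ = 14 → O; lat ⌊102.23440/10⌋ = 10 → K.
Square: lon ⌊12.61524/2⌋ = 6; lat ⌊2.23440/1⌋ = 2.
Subsquare: lon ⌊0.61524/0.0833333⌋ = 7 → h; lat ⌊0.23440/0.0416667⌋ = 5 → f.
Extended square: lon ⌊0.03191/0.00833333⌋ = 3; lat ⌊0.02607/0.00416667⌋ = 6.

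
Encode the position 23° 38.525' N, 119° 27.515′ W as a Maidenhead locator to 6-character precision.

Shift to the Maidenhead origin (180°W, 90°S): lon 60.5414, lat 113.6421.
Field: lon ⌊60.5414/20⌋ = 3 → D; lat ⌊113.6421/10⌋ = 11 → L.
Square: lon ⌊0.5414/2⌋ = 0; lat ⌊3.6421/1⌋ = 3.
Subsquare: lon ⌊0.5414/0.0833333⌋ = 6 → g; lat ⌊0.6421/0.0416667⌋ = 15 → p.

DL03gp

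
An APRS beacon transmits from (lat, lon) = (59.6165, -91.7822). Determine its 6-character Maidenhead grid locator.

EO49co

Add 180° to longitude and 90° to latitude: 88.2178, 149.6165.
Field (20°×10°, letters A–R): lon ⌊88.2178/20⌋ = 4 → E; lat ⌊149.6165/10⌋ = 14 → O.
Square (2°×1°, digits 0–9): lon ⌊8.2178/2⌋ = 4; lat ⌊9.6165/1⌋ = 9.
Subsquare (5′×2.5′, letters a–x): lon ⌊0.2178/0.0833333⌋ = 2 → c; lat ⌊0.6165/0.0416667⌋ = 14 → o.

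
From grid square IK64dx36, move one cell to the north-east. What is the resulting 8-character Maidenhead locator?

Longitude extended square 3; +1 → 4.
Latitude extended square 6; +1 → 7.

IK64dx47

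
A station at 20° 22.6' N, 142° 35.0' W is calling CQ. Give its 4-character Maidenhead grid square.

Offset from 180°W / 90°S: lon 37.42°, lat 110.38°.
Field: lon ⌊37.42/20⌋ = 1 → B; lat ⌊110.38/10⌋ = 11 → L.
Square: lon ⌊17.42/2⌋ = 8; lat ⌊0.38/1⌋ = 0.

BL80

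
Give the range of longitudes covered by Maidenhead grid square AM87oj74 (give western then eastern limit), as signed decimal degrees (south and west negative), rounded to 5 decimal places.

-162.77500, -162.76667

Field A=0, M=12: +0·20° lon, +12·10° lat → SW at lon -180°, lat 30°.
Square 8, 7: +8·2° lon, +7·1° lat → SW at lon -164°, lat 37°.
Subsquare o=14, j=9: +14·0.0833333° lon, +9·0.0416667° lat → SW at lon -162.833°, lat 37.375°.
Extended square 7, 4: +7·0.00833333° lon, +4·0.00416667° lat → SW at lon -162.775°, lat 37.3917°.
Cell spans 0.00833333° lon × 0.00416667° lat.
west -162.77500, east -162.76667.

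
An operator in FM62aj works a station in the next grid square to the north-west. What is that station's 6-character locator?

FM52xk

Longitude subsquare a = 0; −1 → -1, wraps to 23 = x, carry into square.
Longitude square 6; −1 → 5.
Latitude subsquare j = 9; +1 → 10 = k.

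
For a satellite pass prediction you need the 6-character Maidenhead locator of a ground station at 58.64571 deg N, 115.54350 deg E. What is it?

Offset from 180°W / 90°S: lon 295.5435°, lat 148.6457°.
Field: lon ⌊295.5435/20⌋ = 14 → O; lat ⌊148.6457/10⌋ = 14 → O.
Square: lon ⌊15.5435/2⌋ = 7; lat ⌊8.6457/1⌋ = 8.
Subsquare: lon ⌊1.5435/0.0833333⌋ = 18 → s; lat ⌊0.6457/0.0416667⌋ = 15 → p.

OO78sp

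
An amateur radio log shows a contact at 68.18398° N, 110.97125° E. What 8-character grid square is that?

OP58le64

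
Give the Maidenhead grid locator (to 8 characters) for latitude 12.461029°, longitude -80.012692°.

EK92xl80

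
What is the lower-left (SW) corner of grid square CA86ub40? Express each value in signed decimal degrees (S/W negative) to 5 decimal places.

-83.95833, -122.30000

Field C=2, A=0: +2·20° lon, +0·10° lat → SW at lon -140°, lat -90°.
Square 8, 6: +8·2° lon, +6·1° lat → SW at lon -124°, lat -84°.
Subsquare u=20, b=1: +20·0.0833333° lon, +1·0.0416667° lat → SW at lon -122.333°, lat -83.9583°.
Extended square 4, 0: +4·0.00833333° lon, +0·0.00416667° lat → SW at lon -122.3°, lat -83.9583°.
latitude -83.95833, longitude -122.30000.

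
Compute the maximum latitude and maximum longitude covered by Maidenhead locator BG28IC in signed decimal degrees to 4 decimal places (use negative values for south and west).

-21.8750, -155.2500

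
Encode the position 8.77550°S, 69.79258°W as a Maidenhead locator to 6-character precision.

FI51cf

Add 180° to longitude and 90° to latitude: 110.2074, 81.2245.
Field: 110.2074/20 → 5 → F, 81.2245/10 → 8 → I; chars FI.
Square: 10.2074/2 → 5, 1.2245/1 → 1; chars 51.
Subsquare: 0.2074/0.0833333 → 2 → c, 0.2245/0.0416667 → 5 → f; chars cf.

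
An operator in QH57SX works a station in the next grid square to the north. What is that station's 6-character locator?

QH58sa

Latitude subsquare x = 23; +1 → 24, wraps to 0 = a, carry into square.
Latitude square 7; +1 → 8.
The longitude characters are unchanged.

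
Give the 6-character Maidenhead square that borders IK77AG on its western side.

IK67xg

Longitude subsquare a = 0; −1 → -1, wraps to 23 = x, carry into square.
Longitude square 7; −1 → 6.
The latitude characters are unchanged.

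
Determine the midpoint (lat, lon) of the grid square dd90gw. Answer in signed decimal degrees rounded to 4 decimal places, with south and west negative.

Field D=3, D=3: +3·20° lon, +3·10° lat → SW at lon -120°, lat -60°.
Square 9, 0: +9·2° lon, +0·1° lat → SW at lon -102°, lat -60°.
Subsquare g=6, w=22: +6·0.0833333° lon, +22·0.0416667° lat → SW at lon -101.5°, lat -59.0833°.
Cell spans 0.0833333° lon × 0.0416667° lat. Centre is SW corner plus half of each.
latitude -59.0625, longitude -101.4583.

-59.0625, -101.4583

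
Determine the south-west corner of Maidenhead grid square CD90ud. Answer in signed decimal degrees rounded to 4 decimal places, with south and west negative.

-59.8750, -120.3333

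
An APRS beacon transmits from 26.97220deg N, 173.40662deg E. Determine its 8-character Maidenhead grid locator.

RL66qx83

Shift to the Maidenhead origin (180°W, 90°S): lon 353.40662, lat 116.97220.
Field: 353.40662/20 → 17 → R, 116.97220/10 → 11 → L; chars RL.
Square: 13.40662/2 → 6, 6.97220/1 → 6; chars 66.
Subsquare: 1.40662/0.0833333 → 16 → q, 0.97220/0.0416667 → 23 → x; chars qx.
Extended square: 0.07329/0.00833333 → 8, 0.01387/0.00416667 → 3; chars 83.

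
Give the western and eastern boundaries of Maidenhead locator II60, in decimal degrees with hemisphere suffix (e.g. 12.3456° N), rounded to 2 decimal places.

8.00° W, 6.00° W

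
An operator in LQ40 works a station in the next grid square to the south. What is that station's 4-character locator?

LP49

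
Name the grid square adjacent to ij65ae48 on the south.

IJ65ae47

Latitude extended square 8; −1 → 7.
The longitude characters are unchanged.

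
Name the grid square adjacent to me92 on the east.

NE02

Longitude square 9; +1 → 10, wraps to 0, carry into field.
Longitude field M = 12; +1 → 13 = N.
The latitude characters are unchanged.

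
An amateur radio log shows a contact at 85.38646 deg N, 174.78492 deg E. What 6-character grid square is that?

Shift to the Maidenhead origin (180°W, 90°S): lon 354.7849, lat 175.3865.
Field: 354.7849/20 → 17 → R, 175.3865/10 → 17 → R; chars RR.
Square: 14.7849/2 → 7, 5.3865/1 → 5; chars 75.
Subsquare: 0.7849/0.0833333 → 9 → j, 0.3865/0.0416667 → 9 → j; chars jj.

RR75jj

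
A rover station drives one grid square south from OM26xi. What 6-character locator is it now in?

Latitude subsquare i = 8; −1 → 7 = h.
The longitude characters are unchanged.

OM26xh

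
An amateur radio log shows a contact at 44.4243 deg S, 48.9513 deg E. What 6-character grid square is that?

LE45ln

Shift to the Maidenhead origin (180°W, 90°S): lon 228.9513, lat 45.5757.
Field (20°×10°, letters A–R): 228.9513/20 → 11 → L, 45.5757/10 → 4 → E; chars LE.
Square (2°×1°, digits 0–9): 8.9513/2 → 4, 5.5757/1 → 5; chars 45.
Subsquare (5′×2.5′, letters a–x): 0.9513/0.0833333 → 11 → l, 0.5757/0.0416667 → 13 → n; chars ln.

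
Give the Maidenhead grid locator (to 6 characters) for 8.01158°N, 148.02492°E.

QJ48aa

Offset from 180°W / 90°S: lon 328.0249°, lat 98.0116°.
Field: lon ⌊328.0249/20⌋ = 16 → Q; lat ⌊98.0116/10⌋ = 9 → J.
Square: lon ⌊8.0249/2⌋ = 4; lat ⌊8.0116/1⌋ = 8.
Subsquare: lon ⌊0.0249/0.0833333⌋ = 0 → a; lat ⌊0.0116/0.0416667⌋ = 0 → a.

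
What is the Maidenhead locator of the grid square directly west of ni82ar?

NI72xr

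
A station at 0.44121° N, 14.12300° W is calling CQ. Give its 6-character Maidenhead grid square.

IJ20wk

Offset from 180°W / 90°S: lon 165.8770°, lat 90.4412°.
Field: lon ⌊165.8770/20⌋ = 8 → I; lat ⌊90.4412/10⌋ = 9 → J.
Square: lon ⌊5.8770/2⌋ = 2; lat ⌊0.4412/1⌋ = 0.
Subsquare: lon ⌊1.8770/0.0833333⌋ = 22 → w; lat ⌊0.4412/0.0416667⌋ = 10 → k.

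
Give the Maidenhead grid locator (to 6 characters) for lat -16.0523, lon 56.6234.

LH83hw

Shift to the Maidenhead origin (180°W, 90°S): lon 236.6234, lat 73.9477.
Field: lon ⌊236.6234/20⌋ = 11 → L; lat ⌊73.9477/10⌋ = 7 → H.
Square: lon ⌊16.6234/2⌋ = 8; lat ⌊3.9477/1⌋ = 3.
Subsquare: lon ⌊0.6234/0.0833333⌋ = 7 → h; lat ⌊0.9477/0.0416667⌋ = 22 → w.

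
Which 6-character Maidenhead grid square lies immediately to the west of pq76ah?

Longitude subsquare a = 0; −1 → -1, wraps to 23 = x, carry into square.
Longitude square 7; −1 → 6.
The latitude characters are unchanged.

PQ66xh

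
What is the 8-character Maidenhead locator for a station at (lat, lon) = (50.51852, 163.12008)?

RO10nm44

Offset from 180°W / 90°S: lon 343.12008°, lat 140.51852°.
Field (20°×10°, letters A–R): lon ⌊343.12008/20⌋ = 17 → R; lat ⌊140.51852/10⌋ = 14 → O.
Square (2°×1°, digits 0–9): lon ⌊3.12008/2⌋ = 1; lat ⌊0.51852/1⌋ = 0.
Subsquare (5′×2.5′, letters a–x): lon ⌊1.12008/0.0833333⌋ = 13 → n; lat ⌊0.51852/0.0416667⌋ = 12 → m.
Extended square (30″×15″, digits 0–9): lon ⌊0.03675/0.00833333⌋ = 4; lat ⌊0.01852/0.00416667⌋ = 4.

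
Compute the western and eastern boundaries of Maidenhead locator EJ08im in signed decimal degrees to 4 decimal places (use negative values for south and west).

Field E=4, J=9: +4·20° lon, +9·10° lat → SW at lon -100°, lat 0°.
Square 0, 8: +0·2° lon, +8·1° lat → SW at lon -100°, lat 8°.
Subsquare i=8, m=12: +8·0.0833333° lon, +12·0.0416667° lat → SW at lon -99.3333°, lat 8.5°.
Cell spans 0.0833333° lon × 0.0416667° lat.
west -99.3333, east -99.2500.

-99.3333, -99.2500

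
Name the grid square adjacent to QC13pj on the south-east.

Longitude subsquare p = 15; +1 → 16 = q.
Latitude subsquare j = 9; −1 → 8 = i.

QC13qi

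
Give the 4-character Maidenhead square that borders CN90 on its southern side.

CM99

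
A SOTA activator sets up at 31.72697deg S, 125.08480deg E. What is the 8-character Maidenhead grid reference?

Offset from 180°W / 90°S: lon 305.08480°, lat 58.27303°.
Field: 305.08480/20 → 15 → P, 58.27303/10 → 5 → F; chars PF.
Square: 5.08480/2 → 2, 8.27303/1 → 8; chars 28.
Subsquare: 1.08480/0.0833333 → 13 → n, 0.27303/0.0416667 → 6 → g; chars ng.
Extended square: 0.00147/0.00833333 → 0, 0.02303/0.00416667 → 5; chars 05.

PF28ng05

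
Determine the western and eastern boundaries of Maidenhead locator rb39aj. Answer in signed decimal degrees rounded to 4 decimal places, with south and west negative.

166.0000, 166.0833

Field R=17, B=1: +17·20° lon, +1·10° lat → SW at lon 160°, lat -80°.
Square 3, 9: +3·2° lon, +9·1° lat → SW at lon 166°, lat -71°.
Subsquare a=0, j=9: +0·0.0833333° lon, +9·0.0416667° lat → SW at lon 166°, lat -70.625°.
Cell spans 0.0833333° lon × 0.0416667° lat.
west 166.0000, east 166.0833.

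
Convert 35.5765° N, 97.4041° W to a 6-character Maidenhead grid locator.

EM15hn

Add 180° to longitude and 90° to latitude: 82.5959, 125.5765.
Field: 82.5959/20 → 4 → E, 125.5765/10 → 12 → M; chars EM.
Square: 2.5959/2 → 1, 5.5765/1 → 5; chars 15.
Subsquare: 0.5959/0.0833333 → 7 → h, 0.5765/0.0416667 → 13 → n; chars hn.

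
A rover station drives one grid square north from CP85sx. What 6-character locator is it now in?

Latitude subsquare x = 23; +1 → 24, wraps to 0 = a, carry into square.
Latitude square 5; +1 → 6.
The longitude characters are unchanged.

CP86sa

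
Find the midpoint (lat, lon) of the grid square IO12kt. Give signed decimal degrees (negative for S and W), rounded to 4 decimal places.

52.8125, -17.1250

Field I=8, O=14: +8·20° lon, +14·10° lat → SW at lon -20°, lat 50°.
Square 1, 2: +1·2° lon, +2·1° lat → SW at lon -18°, lat 52°.
Subsquare k=10, t=19: +10·0.0833333° lon, +19·0.0416667° lat → SW at lon -17.1667°, lat 52.7917°.
Cell spans 0.0833333° lon × 0.0416667° lat. Centre is SW corner plus half of each.
latitude 52.8125, longitude -17.1250.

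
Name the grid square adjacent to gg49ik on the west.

Longitude subsquare i = 8; −1 → 7 = h.
The latitude characters are unchanged.

GG49hk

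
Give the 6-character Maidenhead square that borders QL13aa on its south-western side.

QL02xx

Longitude subsquare a = 0; −1 → -1, wraps to 23 = x, carry into square.
Longitude square 1; −1 → 0.
Latitude subsquare a = 0; −1 → -1, wraps to 23 = x, carry into square.
Latitude square 3; −1 → 2.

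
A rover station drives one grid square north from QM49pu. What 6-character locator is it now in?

QM49pv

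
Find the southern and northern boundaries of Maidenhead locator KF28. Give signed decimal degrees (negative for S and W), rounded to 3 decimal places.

-32.000, -31.000

Field K=10, F=5: +10·20° lon, +5·10° lat → SW at lon 20°, lat -40°.
Square 2, 8: +2·2° lon, +8·1° lat → SW at lon 24°, lat -32°.
Cell spans 2° lon × 1° lat.
south -32.000, north -31.000.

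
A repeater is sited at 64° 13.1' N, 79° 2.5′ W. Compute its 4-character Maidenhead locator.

FP04

Offset from 180°W / 90°S: lon 100.96°, lat 154.22°.
Field (20°×10°, letters A–R): 100.96/20 → 5 → F, 154.22/10 → 15 → P; chars FP.
Square (2°×1°, digits 0–9): 0.96/2 → 0, 4.22/1 → 4; chars 04.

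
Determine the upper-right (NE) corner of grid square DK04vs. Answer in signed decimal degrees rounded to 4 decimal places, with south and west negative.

Field D=3, K=10: +3·20° lon, +10·10° lat → SW at lon -120°, lat 10°.
Square 0, 4: +0·2° lon, +4·1° lat → SW at lon -120°, lat 14°.
Subsquare v=21, s=18: +21·0.0833333° lon, +18·0.0416667° lat → SW at lon -118.25°, lat 14.75°.
Cell spans 0.0833333° lon × 0.0416667° lat. NE corner is SW corner plus one full cell.
latitude 14.7917, longitude -118.1667.

14.7917, -118.1667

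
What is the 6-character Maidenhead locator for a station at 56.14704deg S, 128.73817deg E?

PD43iu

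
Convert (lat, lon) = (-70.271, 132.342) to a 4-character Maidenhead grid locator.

PB69

Add 180° to longitude and 90° to latitude: 312.34, 19.73.
Field: lon ⌊312.34/20⌋ = 15 → P; lat ⌊19.73/10⌋ = 1 → B.
Square: lon ⌊12.34/2⌋ = 6; lat ⌊9.73/1⌋ = 9.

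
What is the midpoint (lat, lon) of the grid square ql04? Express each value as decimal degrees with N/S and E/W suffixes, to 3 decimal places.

24.500° N, 141.000° E

Field Q=16, L=11: +16·20° lon, +11·10° lat → SW at lon 140°, lat 20°.
Square 0, 4: +0·2° lon, +4·1° lat → SW at lon 140°, lat 24°.
Cell spans 2° lon × 1° lat. Centre is SW corner plus half of each.
latitude 24.500° N, longitude 141.000° E.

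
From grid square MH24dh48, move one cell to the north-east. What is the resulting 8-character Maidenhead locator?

MH24dh59

Longitude extended square 4; +1 → 5.
Latitude extended square 8; +1 → 9.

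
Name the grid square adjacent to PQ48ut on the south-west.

PQ48ts

Longitude subsquare u = 20; −1 → 19 = t.
Latitude subsquare t = 19; −1 → 18 = s.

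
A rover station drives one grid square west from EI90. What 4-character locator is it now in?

EI80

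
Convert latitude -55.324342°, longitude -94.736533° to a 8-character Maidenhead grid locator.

ED24pq12

Offset from 180°W / 90°S: lon 85.26347°, lat 34.67566°.
Field: lon ⌊85.26347/20⌋ = 4 → E; lat ⌊34.67566/10⌋ = 3 → D.
Square: lon ⌊5.26347/2⌋ = 2; lat ⌊4.67566/1⌋ = 4.
Subsquare: lon ⌊1.26347/0.0833333⌋ = 15 → p; lat ⌊0.67566/0.0416667⌋ = 16 → q.
Extended square: lon ⌊0.01347/0.00833333⌋ = 1; lat ⌊0.00899/0.00416667⌋ = 2.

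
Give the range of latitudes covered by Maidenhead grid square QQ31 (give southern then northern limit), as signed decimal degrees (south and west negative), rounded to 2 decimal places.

71.00, 72.00

Field Q=16, Q=16: +16·20° lon, +16·10° lat → SW at lon 140°, lat 70°.
Square 3, 1: +3·2° lon, +1·1° lat → SW at lon 146°, lat 71°.
Cell spans 2° lon × 1° lat.
south 71.00, north 72.00.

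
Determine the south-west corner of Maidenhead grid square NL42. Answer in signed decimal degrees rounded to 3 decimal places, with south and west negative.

22.000, 88.000

Field N=13, L=11: +13·20° lon, +11·10° lat → SW at lon 80°, lat 20°.
Square 4, 2: +4·2° lon, +2·1° lat → SW at lon 88°, lat 22°.
latitude 22.000, longitude 88.000.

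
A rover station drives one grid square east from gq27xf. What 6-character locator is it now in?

GQ37af

Longitude subsquare x = 23; +1 → 24, wraps to 0 = a, carry into square.
Longitude square 2; +1 → 3.
The latitude characters are unchanged.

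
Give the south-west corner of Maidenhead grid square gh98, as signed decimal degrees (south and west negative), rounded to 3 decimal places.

Field G=6, H=7: +6·20° lon, +7·10° lat → SW at lon -60°, lat -20°.
Square 9, 8: +9·2° lon, +8·1° lat → SW at lon -42°, lat -12°.
latitude -12.000, longitude -42.000.

-12.000, -42.000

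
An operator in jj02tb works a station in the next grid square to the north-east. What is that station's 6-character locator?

JJ02uc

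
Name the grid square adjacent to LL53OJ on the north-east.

LL53pk

Longitude subsquare o = 14; +1 → 15 = p.
Latitude subsquare j = 9; +1 → 10 = k.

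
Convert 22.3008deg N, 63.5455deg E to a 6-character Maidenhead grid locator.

ML12sh

Offset from 180°W / 90°S: lon 243.5455°, lat 112.3008°.
Field (20°×10°, letters A–R): lon ⌊243.5455/20⌋ = 12 → M; lat ⌊112.3008/10⌋ = 11 → L.
Square (2°×1°, digits 0–9): lon ⌊3.5455/2⌋ = 1; lat ⌊2.3008/1⌋ = 2.
Subsquare (5′×2.5′, letters a–x): lon ⌊1.5455/0.0833333⌋ = 18 → s; lat ⌊0.3008/0.0416667⌋ = 7 → h.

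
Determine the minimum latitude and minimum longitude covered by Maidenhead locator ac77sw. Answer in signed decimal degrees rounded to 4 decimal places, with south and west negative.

-62.0833, -164.5000

Field A=0, C=2: +0·20° lon, +2·10° lat → SW at lon -180°, lat -70°.
Square 7, 7: +7·2° lon, +7·1° lat → SW at lon -166°, lat -63°.
Subsquare s=18, w=22: +18·0.0833333° lon, +22·0.0416667° lat → SW at lon -164.5°, lat -62.0833°.
latitude -62.0833, longitude -164.5000.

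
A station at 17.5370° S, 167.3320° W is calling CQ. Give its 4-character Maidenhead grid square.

AH62

Add 180° to longitude and 90° to latitude: 12.67, 72.46.
Field (20°×10°, letters A–R): lon ⌊12.67/20⌋ = 0 → A; lat ⌊72.46/10⌋ = 7 → H.
Square (2°×1°, digits 0–9): lon ⌊12.67/2⌋ = 6; lat ⌊2.46/1⌋ = 2.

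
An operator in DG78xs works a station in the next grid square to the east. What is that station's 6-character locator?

DG88as

Longitude subsquare x = 23; +1 → 24, wraps to 0 = a, carry into square.
Longitude square 7; +1 → 8.
The latitude characters are unchanged.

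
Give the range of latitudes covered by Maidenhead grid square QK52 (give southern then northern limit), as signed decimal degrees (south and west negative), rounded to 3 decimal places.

Field Q=16, K=10: +16·20° lon, +10·10° lat → SW at lon 140°, lat 10°.
Square 5, 2: +5·2° lon, +2·1° lat → SW at lon 150°, lat 12°.
Cell spans 2° lon × 1° lat.
south 12.000, north 13.000.

12.000, 13.000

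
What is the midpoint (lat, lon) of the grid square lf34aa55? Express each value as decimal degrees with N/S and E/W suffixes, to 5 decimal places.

35.97708° S, 46.04583° E

Field L=11, F=5: +11·20° lon, +5·10° lat → SW at lon 40°, lat -40°.
Square 3, 4: +3·2° lon, +4·1° lat → SW at lon 46°, lat -36°.
Subsquare a=0, a=0: +0·0.0833333° lon, +0·0.0416667° lat → SW at lon 46°, lat -36°.
Extended square 5, 5: +5·0.00833333° lon, +5·0.00416667° lat → SW at lon 46.0417°, lat -35.9792°.
Cell spans 0.00833333° lon × 0.00416667° lat. Centre is SW corner plus half of each.
latitude 35.97708° S, longitude 46.04583° E.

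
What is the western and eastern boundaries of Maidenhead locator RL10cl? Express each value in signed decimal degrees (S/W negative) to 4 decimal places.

162.1667, 162.2500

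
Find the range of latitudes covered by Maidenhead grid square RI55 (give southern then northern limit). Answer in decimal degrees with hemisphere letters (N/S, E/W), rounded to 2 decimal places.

5.00° S, 4.00° S

Field R=17, I=8: +17·20° lon, +8·10° lat → SW at lon 160°, lat -10°.
Square 5, 5: +5·2° lon, +5·1° lat → SW at lon 170°, lat -5°.
Cell spans 2° lon × 1° lat.
south 5.00° S, north 4.00° S.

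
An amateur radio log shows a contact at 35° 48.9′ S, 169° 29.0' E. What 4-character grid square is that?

RF44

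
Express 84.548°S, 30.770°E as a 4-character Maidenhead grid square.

Shift to the Maidenhead origin (180°W, 90°S): lon 210.77, lat 5.45.
Field: lon ⌊210.77/20⌋ = 10 → K; lat ⌊5.45/10⌋ = 0 → A.
Square: lon ⌊10.77/2⌋ = 5; lat ⌊5.45/1⌋ = 5.

KA55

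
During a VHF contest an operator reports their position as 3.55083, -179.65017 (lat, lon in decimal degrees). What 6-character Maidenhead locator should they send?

AJ03en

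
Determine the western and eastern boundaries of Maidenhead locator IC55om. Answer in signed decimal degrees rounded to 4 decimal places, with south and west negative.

-8.8333, -8.7500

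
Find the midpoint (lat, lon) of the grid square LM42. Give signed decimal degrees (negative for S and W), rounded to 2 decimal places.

32.50, 49.00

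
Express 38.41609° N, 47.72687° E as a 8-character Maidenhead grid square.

Add 180° to longitude and 90° to latitude: 227.72687, 128.41609.
Field (20°×10°, letters A–R): lon ⌊227.72687/20⌋ = 11 → L; lat ⌊128.41609/10⌋ = 12 → M.
Square (2°×1°, digits 0–9): lon ⌊7.72687/2⌋ = 3; lat ⌊8.41609/1⌋ = 8.
Subsquare (5′×2.5′, letters a–x): lon ⌊1.72687/0.0833333⌋ = 20 → u; lat ⌊0.41609/0.0416667⌋ = 9 → j.
Extended square (30″×15″, digits 0–9): lon ⌊0.06020/0.00833333⌋ = 7; lat ⌊0.04109/0.00416667⌋ = 9.

LM38uj79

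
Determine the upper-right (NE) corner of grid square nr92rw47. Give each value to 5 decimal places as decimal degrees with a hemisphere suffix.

82.95000° N, 99.45833° E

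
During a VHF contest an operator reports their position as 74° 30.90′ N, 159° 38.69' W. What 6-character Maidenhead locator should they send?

BQ04em

Shift to the Maidenhead origin (180°W, 90°S): lon 20.3552, lat 164.5150.
Field: lon ⌊20.3552/20⌋ = 1 → B; lat ⌊164.5150/10⌋ = 16 → Q.
Square: lon ⌊0.3552/2⌋ = 0; lat ⌊4.5150/1⌋ = 4.
Subsquare: lon ⌊0.3552/0.0833333⌋ = 4 → e; lat ⌊0.5150/0.0416667⌋ = 12 → m.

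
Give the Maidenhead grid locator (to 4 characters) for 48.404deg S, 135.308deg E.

PE71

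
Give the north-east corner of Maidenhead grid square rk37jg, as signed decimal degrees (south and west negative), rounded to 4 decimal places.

17.2917, 166.8333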